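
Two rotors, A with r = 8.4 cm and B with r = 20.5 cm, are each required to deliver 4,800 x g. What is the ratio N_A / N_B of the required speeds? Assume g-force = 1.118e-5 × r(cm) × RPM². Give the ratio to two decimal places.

At fixed RCF, N ∝ 1/√r, so N_A/N_B = √(r_B/r_A) = √(20.5/8.4) = √2.440476 = 1.5622.

1.56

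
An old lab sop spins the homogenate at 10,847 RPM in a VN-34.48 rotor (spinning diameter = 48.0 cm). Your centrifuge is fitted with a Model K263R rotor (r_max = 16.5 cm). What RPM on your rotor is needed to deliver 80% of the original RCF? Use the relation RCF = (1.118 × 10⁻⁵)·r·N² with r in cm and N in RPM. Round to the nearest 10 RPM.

≈ 11700 RPM

Original rotor: r = 48.0 / 2 = 24 cm
RCF_original = 1.118 × 10⁻⁵ × 24 × (10847)² = 1.118 × 10⁻⁵ × 24 × 117,657,409 ≈ 31,569.8 × g
Target RCF = 0.8 × 31,569.8 ≈ 25,255.8 × g
25,255.8 = 1.118 × 10⁻⁵ × 16.5 × N²
N² = 25,255.8 / (18.447 × 10⁻⁵) = 136,910,067
N ≈ √136,910,067 ≈ 11,700.9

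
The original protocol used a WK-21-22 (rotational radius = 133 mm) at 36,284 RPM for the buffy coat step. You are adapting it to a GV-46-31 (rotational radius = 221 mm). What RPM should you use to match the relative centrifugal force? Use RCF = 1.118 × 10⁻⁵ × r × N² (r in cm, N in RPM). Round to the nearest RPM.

28148 RPM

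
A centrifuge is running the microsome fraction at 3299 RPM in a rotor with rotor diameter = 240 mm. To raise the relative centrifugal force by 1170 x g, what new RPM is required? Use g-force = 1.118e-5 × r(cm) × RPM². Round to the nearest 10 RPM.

r = 240 mm / 2 = 120 mm = 12 cm
Current RCF = 1.118 × 10⁻⁵ × 12 × (3299)² = 1.118 × 10⁻⁵ × 12 × 10,883,401 ≈ 1,460.1 × g
Target RCF = 1,460.1 + 1,170 = 2,630.1 × g
N² = 2,630.1 / (13.416 × 10⁻⁵) = 19,604,204
N ≈ √19,604,204 ≈ 4,427.7

4430 RPM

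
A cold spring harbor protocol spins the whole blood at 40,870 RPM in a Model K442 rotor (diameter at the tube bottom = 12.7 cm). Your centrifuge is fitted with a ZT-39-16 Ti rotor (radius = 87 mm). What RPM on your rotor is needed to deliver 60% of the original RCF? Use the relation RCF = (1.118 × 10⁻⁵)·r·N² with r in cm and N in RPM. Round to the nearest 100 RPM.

≈ 27000 RPM

Original rotor: r = 12.7 / 2 = 6.35 cm
RCF = 1.118 × 10⁻⁵ × r × N²
RCF_original = 1.118 × 10⁻⁵ × 6.35 × (40870)² = 1.118 × 10⁻⁵ × 6.35 × 1,670,356,900 ≈ 118,583.6 × g
Target RCF = 0.6 × 118,583.6 ≈ 71,150.2 × g
Your rotor: r = 87 mm = 8.7 cm
71,150.2 = 1.118 × 10⁻⁵ × 8.7 × N²
N² = 71,150.2 / (9.7266 × 10⁻⁵) = 731,501,244
N ≈ √731,501,244 ≈ 27,046.3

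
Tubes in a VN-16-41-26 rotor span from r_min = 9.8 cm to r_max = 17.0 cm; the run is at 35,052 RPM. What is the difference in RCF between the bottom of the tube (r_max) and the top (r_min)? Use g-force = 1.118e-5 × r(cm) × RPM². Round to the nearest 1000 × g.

≈ 99000 × g

RCF_max = 1.118 × 10⁻⁵ × 17 × (35052)² = 1.118 × 10⁻⁵ × 17 × 1,228,642,704 ≈ 233,515.8 × g
RCF_min = 1.118 × 10⁻⁵ × 9.8 × (35052)² = 1.118 × 10⁻⁵ × 9.8 × 1,228,642,704 ≈ 134,615 × g
ΔRCF = 233,515.8 − 134,615 = 98,900.8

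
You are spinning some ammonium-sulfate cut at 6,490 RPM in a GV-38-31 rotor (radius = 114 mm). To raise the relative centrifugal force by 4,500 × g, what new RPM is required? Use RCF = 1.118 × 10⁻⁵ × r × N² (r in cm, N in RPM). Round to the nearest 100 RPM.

r = 114 mm = 11.4 cm
Current RCF = 1.118 × 10⁻⁵ × 11.4 × (6490)² = 1.118 × 10⁻⁵ × 11.4 × 42,120,100 ≈ 5,368.3 × g
Target RCF = 5,368.3 + 4,500 = 9,868.3 × g
N² = 9,868.3 / (12.7452 × 10⁻⁵) = 77,427,581
N ≈ √77,427,581 ≈ 8,799.3

8800 RPM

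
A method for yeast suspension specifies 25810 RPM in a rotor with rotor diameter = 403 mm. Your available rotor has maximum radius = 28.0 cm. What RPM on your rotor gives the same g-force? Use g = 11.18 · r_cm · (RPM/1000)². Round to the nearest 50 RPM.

21900 RPM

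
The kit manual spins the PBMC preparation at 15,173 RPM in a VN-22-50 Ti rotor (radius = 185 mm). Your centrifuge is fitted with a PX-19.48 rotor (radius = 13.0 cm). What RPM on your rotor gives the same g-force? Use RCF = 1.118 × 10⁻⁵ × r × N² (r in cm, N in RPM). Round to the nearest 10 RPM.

18100 RPM

Original rotor: r = 185 mm = 18.5 cm
RCF_original = 1.118 × 10⁻⁵ × 18.5 × (15173)² = 1.118 × 10⁻⁵ × 18.5 × 230,219,929 ≈ 47,616.4 × g
47,616.4 = 1.118 × 10⁻⁵ × 13 × N²
N² = 47,616.4 / (14.534 × 10⁻⁵) = 327,620,751
N ≈ √327,620,751 ≈ 18,100.3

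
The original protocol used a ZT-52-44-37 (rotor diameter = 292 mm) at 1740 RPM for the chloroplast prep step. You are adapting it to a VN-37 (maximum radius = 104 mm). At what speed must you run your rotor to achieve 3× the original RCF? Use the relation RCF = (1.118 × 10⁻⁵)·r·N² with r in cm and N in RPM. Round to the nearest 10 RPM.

Original rotor: r = 292 mm / 2 = 146 mm = 14.6 cm
RCF = 1.118 × 10⁻⁵ × r × N²
RCF_original = 1.118 × 10⁻⁵ × 14.6 × (1740)² = 1.118 × 10⁻⁵ × 14.6 × 3,027,600 ≈ 494.2 × g
Target RCF = 3 × 494.2 ≈ 1,482.6 × g
Your rotor: r = 104 mm = 10.4 cm
1,482.6 = 1.118 × 10⁻⁵ × 10.4 × N²
N² = 1,482.6 / (11.6272 × 10⁻⁵) = 12,751,135
N ≈ √12,751,135 ≈ 3,570.9

3570 RPM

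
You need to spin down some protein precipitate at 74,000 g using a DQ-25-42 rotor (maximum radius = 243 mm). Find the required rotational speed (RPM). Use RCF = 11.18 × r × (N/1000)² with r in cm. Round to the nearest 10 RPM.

r = 243 mm = 24.3 cm
RCF = 11.18 × r × (N/1000)²
74,000 = 11.18 × 24.3 × (N/1000)²
(N/1000)² = 74,000 / 271.674 = 272.3853
N = 1000 × √272.3853 ≈ 16,504.1

≈ 16500 RPM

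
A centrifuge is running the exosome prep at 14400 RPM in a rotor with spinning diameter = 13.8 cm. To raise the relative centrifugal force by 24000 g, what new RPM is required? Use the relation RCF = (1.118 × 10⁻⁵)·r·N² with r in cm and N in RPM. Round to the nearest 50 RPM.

r = 13.8 / 2 = 6.9 cm
Current RCF = 1.118 × 10⁻⁵ × 6.9 × (14400)² = 1.118 × 10⁻⁵ × 6.9 × 207,360,000 ≈ 15,996.2 × g
Target RCF = 15,996.2 + 24,000 = 39,996.2 × g
N² = 39,996.2 / (7.7142 × 10⁻⁵) = 518,475,020
N ≈ √518,475,020 ≈ 22,770.0

≈ 22750 RPM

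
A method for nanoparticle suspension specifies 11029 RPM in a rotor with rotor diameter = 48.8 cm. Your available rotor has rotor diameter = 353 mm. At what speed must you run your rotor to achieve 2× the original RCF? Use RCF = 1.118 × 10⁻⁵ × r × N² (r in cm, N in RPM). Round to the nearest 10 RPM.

Original rotor: r = 48.8 / 2 = 24.4 cm
RCF_original = 1.118 × 10⁻⁵ × 24.4 × (11029)² = 1.118 × 10⁻⁵ × 24.4 × 121,638,841 ≈ 33,182.1 × g
Target RCF = 2 × 33,182.1 ≈ 66,364.2 × g
Your rotor: r = 353 mm / 2 = 176.5 mm = 17.65 cm
66,364.2 = 1.118 × 10⁻⁵ × 17.65 × N²
N² = 66,364.2 / (19.7327 × 10⁻⁵) = 336,315,861
N ≈ √336,315,861 ≈ 18,338.9

≈ 18340 RPM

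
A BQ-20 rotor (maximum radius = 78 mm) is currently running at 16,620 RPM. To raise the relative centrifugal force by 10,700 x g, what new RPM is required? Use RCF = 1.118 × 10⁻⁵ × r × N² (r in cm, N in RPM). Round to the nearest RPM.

≈ 19973 RPM

r = 78 mm = 7.8 cm
Current RCF = 1.118 × 10⁻⁵ × 7.8 × (16620)² = 1.118 × 10⁻⁵ × 7.8 × 276,224,400 ≈ 24,087.9 × g
Target RCF = 24,087.9 + 10,700 = 34,787.9 × g
N² = 34,787.9 / (8.7204 × 10⁻⁵) = 398,925,508
N ≈ √398,925,508 ≈ 19,973.1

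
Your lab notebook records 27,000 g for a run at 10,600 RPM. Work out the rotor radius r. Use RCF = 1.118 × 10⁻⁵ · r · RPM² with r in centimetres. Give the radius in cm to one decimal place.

RCF = 1.118 × 10⁻⁵ × r × N²
27000 = 1.118 × 10⁻⁵ × r × (10600)²
r = 27000 / (1.118 × 10⁻⁵ × 112,360,000) = 27000 / 1256.185 ≈ 21.494 cm

21.5 cm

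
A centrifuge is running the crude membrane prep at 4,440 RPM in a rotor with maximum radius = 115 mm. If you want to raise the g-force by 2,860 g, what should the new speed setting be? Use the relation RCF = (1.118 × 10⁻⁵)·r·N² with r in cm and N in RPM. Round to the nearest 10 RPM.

N₂ ≈ 6480 RPM

r = 115 mm = 11.5 cm
Current RCF = 1.118 × 10⁻⁵ × 11.5 × (4440)² = 1.118 × 10⁻⁵ × 11.5 × 19,713,600 ≈ 2,534.6 × g
Target RCF = 2,534.6 + 2,860 = 5,394.6 × g
N² = 5,394.6 / (12.857 × 10⁻⁵) = 41,958,466
N ≈ √41,958,466 ≈ 6,477.5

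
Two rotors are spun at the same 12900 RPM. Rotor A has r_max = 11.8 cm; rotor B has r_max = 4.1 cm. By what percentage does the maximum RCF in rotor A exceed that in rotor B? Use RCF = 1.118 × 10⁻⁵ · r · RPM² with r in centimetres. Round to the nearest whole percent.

188%

At equal RPM, RCF scales linearly with r: ratio = 11.8 / 4.1 = 2.8780.
So rotor A delivers 187.8% more g-force.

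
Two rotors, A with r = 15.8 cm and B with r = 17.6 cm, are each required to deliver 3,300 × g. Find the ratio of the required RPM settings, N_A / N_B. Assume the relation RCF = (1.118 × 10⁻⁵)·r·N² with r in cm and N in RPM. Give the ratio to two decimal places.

At fixed RCF, N ∝ 1/√r, so N_A/N_B = √(r_B/r_A) = √(17.6/15.8) = √1.113924 = 1.0554.

1.06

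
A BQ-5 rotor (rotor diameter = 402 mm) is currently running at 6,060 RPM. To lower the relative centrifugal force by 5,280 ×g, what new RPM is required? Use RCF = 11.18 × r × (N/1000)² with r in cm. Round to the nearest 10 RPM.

≈ 3640 RPM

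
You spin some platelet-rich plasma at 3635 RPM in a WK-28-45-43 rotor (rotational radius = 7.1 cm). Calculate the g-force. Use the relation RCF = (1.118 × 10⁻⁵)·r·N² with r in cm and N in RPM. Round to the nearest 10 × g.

RCF = 1.118 × 10⁻⁵ × r × N²
RCF = 1.118 × 10⁻⁵ × 7.1 × (3635)² = 1.118 × 10⁻⁵ × 7.1 × 13,213,225 ≈ 1,048.8 × g

≈ 1050 g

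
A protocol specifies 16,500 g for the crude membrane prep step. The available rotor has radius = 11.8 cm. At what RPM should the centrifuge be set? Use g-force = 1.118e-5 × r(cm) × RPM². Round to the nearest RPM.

≈ 11184 RPM

RCF = 1.118 × 10⁻⁵ × r × N²
16,500 = 1.118 × 10⁻⁵ × 11.8 × N²
N² = 16,500 / (13.1924 × 10⁻⁵) = 125,072,011
N ≈ √125,072,011 ≈ 11,183.6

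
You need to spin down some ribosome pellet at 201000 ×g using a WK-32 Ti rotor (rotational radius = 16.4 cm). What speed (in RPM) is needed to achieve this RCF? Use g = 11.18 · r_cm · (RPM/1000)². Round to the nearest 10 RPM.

201,000 = 11.18 × 16.4 × (N/1000)²
(N/1000)² = 201,000 / 183.352 = 1096.252
N = 1000 × √1096.252 ≈ 33,109.7

≈ 33110 RPM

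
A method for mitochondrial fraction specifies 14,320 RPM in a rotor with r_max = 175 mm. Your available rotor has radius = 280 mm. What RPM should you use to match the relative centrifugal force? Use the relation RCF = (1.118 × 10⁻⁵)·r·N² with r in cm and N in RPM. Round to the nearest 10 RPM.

Original rotor: r = 175 mm = 17.5 cm
RCF = 1.118 × 10⁻⁵ × r × N²
RCF_original = 1.118 × 10⁻⁵ × 17.5 × (14320)² = 1.118 × 10⁻⁵ × 17.5 × 205,062,400 ≈ 40,120.5 × g
Your rotor: r = 280 mm = 28.0 cm
40,120.5 = 1.118 × 10⁻⁵ × 28 × N²
N² = 40,120.5 / (31.304 × 10⁻⁵) = 128,164,132
N ≈ √128,164,132 ≈ 11,321.0

11320 RPM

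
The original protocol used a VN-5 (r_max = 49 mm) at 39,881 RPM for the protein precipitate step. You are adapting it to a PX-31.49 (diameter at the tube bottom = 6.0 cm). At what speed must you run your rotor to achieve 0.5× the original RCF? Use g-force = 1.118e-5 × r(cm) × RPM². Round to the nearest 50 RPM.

Original rotor: r = 49 mm = 4.9 cm
RCF_original = 1.118 × 10⁻⁵ × 4.9 × (39881)² = 1.118 × 10⁻⁵ × 4.9 × 1,590,494,161 ≈ 87,130.5 × g
Target RCF = 0.5 × 87,130.5 ≈ 43,565.2 × g
Your rotor: r = 6.0 / 2 = 3 cm
43,565.2 = 1.118 × 10⁻⁵ × 3 × N²
N² = 43,565.2 / (3.354 × 10⁻⁵) = 1,298,902,803
N ≈ √1,298,902,803 ≈ 36,040.3

36050 RPM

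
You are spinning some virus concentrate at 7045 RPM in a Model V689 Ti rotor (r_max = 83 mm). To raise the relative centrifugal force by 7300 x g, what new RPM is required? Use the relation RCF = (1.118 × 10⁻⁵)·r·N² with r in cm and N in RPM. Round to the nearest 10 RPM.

r = 83 mm = 8.3 cm
Current RCF = 1.118 × 10⁻⁵ × 8.3 × (7045)² = 1.118 × 10⁻⁵ × 8.3 × 49,632,025 ≈ 4,605.6 × g
Target RCF = 4,605.6 + 7,300 = 11,905.6 × g
N² = 11,905.6 / (9.2794 × 10⁻⁵) = 128,301,399
N ≈ √128,301,399 ≈ 11,327.0

≈ 11330 RPM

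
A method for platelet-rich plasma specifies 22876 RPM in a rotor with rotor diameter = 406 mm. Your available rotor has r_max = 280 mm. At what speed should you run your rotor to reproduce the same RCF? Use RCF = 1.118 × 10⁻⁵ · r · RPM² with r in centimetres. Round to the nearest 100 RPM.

Original rotor: r = 406 mm / 2 = 203 mm = 20.3 cm
RCF = 1.118 × 10⁻⁵ × r × N²
RCF_original = 1.118 × 10⁻⁵ × 20.3 × (22876)² = 1.118 × 10⁻⁵ × 20.3 × 523,311,376 ≈ 118,767.6 × g
Your rotor: r = 280 mm = 28.0 cm
118,767.6 = 1.118 × 10⁻⁵ × 28 × N²
N² = 118,767.6 / (31.304 × 10⁻⁵) = 379,400,716
N ≈ √379,400,716 ≈ 19,478.2

≈ 19500 RPM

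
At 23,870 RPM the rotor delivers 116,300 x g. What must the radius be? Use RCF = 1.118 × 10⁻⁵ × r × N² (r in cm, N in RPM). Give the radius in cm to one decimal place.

≈ 18.3 cm

116300 = 1.118 × 10⁻⁵ × r × (23870)²
r = 116300 / (1.118 × 10⁻⁵ × 569,776,900) = 116300 / 6370.106 ≈ 18.257 cm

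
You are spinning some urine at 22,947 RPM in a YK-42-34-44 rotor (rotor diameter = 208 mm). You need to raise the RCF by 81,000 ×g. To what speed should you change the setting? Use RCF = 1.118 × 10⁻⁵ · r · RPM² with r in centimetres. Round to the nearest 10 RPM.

r = 208 mm / 2 = 104 mm = 10.4 cm
Current RCF = 1.118 × 10⁻⁵ × 10.4 × (22947)² = 1.118 × 10⁻⁵ × 10.4 × 526,564,809 ≈ 61,224.7 × g
Target RCF = 61,224.7 + 81,000 = 142,224.7 × g
N² = 142,224.7 / (11.6272 × 10⁻⁵) = 1,223,206,791
N ≈ √1,223,206,791 ≈ 34,974.4

34970 RPM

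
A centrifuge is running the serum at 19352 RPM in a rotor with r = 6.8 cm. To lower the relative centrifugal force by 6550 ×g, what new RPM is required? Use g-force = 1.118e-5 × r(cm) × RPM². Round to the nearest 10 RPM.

16980 RPM

Current RCF = 1.118 × 10⁻⁵ × 6.8 × (19352)² = 1.118 × 10⁻⁵ × 6.8 × 374,499,904 ≈ 28,471 × g
Target RCF = 28,471 − 6,550 = 21,921 × g
N² = 21,921 / (7.6024 × 10⁻⁵) = 288,343,155
N ≈ √288,343,155 ≈ 16,980.7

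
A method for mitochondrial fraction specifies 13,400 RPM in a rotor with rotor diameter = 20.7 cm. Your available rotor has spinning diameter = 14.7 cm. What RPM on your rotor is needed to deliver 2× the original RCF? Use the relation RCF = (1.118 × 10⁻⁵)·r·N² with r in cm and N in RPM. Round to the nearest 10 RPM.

Original rotor: r = 20.7 / 2 = 10.35 cm
RCF_original = 1.118 × 10⁻⁵ × 10.35 × (13400)² = 1.118 × 10⁻⁵ × 10.35 × 179,560,000 ≈ 20,777.4 × g
Target RCF = 2 × 20,777.4 ≈ 41,554.8 × g
Your rotor: r = 14.7 / 2 = 7.35 cm
41,554.8 = 1.118 × 10⁻⁵ × 7.35 × N²
N² = 41,554.8 / (8.2173 × 10⁻⁵) = 505,698,952
N ≈ √505,698,952 ≈ 22,487.8

≈ 22490 RPM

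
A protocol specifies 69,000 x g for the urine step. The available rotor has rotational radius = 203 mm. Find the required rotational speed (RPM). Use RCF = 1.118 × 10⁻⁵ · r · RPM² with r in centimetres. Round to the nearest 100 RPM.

≈ 17400 RPM

r = 203 mm = 20.3 cm
69,000 = 1.118 × 10⁻⁵ × 20.3 × N²
N² = 69,000 / (22.6954 × 10⁻⁵) = 304,026,367
N ≈ √304,026,367 ≈ 17,436.4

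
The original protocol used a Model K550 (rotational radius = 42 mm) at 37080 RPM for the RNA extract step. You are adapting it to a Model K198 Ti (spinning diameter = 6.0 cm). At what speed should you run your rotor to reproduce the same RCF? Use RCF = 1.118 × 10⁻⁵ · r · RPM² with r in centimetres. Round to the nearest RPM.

Original rotor: r = 42 mm = 4.2 cm
RCF_original = 1.118 × 10⁻⁵ × 4.2 × (37080)² = 1.118 × 10⁻⁵ × 4.2 × 1,374,926,400 ≈ 64,561 × g
Your rotor: r = 6.0 / 2 = 3 cm
64,561 = 1.118 × 10⁻⁵ × 3 × N²
N² = 64,561 / (3.354 × 10⁻⁵) = 1,924,895,647
N ≈ √1,924,895,647 ≈ 43,873.6

43874 RPM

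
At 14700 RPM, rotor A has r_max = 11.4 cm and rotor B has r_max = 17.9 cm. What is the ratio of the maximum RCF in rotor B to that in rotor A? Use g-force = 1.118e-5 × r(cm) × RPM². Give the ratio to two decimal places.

1.57

At fixed N, RCF ∝ r, so RCF_B/RCF_A = r_B/r_A = 17.9 / 11.4 = 1.5702.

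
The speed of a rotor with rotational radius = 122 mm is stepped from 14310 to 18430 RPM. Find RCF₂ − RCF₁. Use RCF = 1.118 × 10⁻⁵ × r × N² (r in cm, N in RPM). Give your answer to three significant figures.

r = 122 mm = 12.2 cm
RCF₁ = 1.118 × 10⁻⁵ × 12.2 × (14310)² = 1.118 × 10⁻⁵ × 12.2 × 204,776,100 ≈ 27,930.6 × g
RCF₂ = 1.118 × 10⁻⁵ × 12.2 × (18430)² = 1.118 × 10⁻⁵ × 12.2 × 339,664,900 ≈ 46,328.9 × g
Increase = 46,328.9 − 27,930.6 = 18,398.3

18400 g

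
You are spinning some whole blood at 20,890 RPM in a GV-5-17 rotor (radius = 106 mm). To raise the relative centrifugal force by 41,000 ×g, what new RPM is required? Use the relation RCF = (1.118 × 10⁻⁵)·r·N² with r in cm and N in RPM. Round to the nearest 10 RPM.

27970 RPM

r = 106 mm = 10.6 cm
Current RCF = 1.118 × 10⁻⁵ × 10.6 × (20890)² = 1.118 × 10⁻⁵ × 10.6 × 436,392,100 ≈ 51,716 × g
Target RCF = 51,716 + 41,000 = 92,716 × g
N² = 92,716 / (11.8508 × 10⁻⁵) = 782,360,685
N ≈ √782,360,685 ≈ 27,970.7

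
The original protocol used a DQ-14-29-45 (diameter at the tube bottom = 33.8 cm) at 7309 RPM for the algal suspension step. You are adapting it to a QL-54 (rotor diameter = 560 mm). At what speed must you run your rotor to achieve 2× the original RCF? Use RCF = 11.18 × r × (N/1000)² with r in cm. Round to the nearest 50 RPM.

Original rotor: r = 33.8 / 2 = 16.9 cm
RCF_original = 11.18 × 16.9 × (7.309)² = 11.18 × 16.9 × 53.421481 ≈ 10,093.6 × g
Target RCF = 2 × 10,093.6 ≈ 20,187.2 × g
Your rotor: r = 560 mm / 2 = 280 mm = 28 cm
20,187.2 = 11.18 × 28 × (N/1000)²
(N/1000)² = 20,187.2 / 313.04 = 64.48761
N = 1000 × √64.48761 ≈ 8,030.4

≈ 8050 RPM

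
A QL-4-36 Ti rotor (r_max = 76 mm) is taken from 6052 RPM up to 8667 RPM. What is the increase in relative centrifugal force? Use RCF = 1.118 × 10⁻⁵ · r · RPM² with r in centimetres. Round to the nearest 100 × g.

≈ 3300 g

r = 76 mm = 7.6 cm
RCF₁ = 1.118 × 10⁻⁵ × 7.6 × (6052)² = 1.118 × 10⁻⁵ × 7.6 × 36,626,704 ≈ 3,112.1 × g
RCF₂ = 1.118 × 10⁻⁵ × 7.6 × (8667)² = 1.118 × 10⁻⁵ × 7.6 × 75,116,889 ≈ 6,382.5 × g
Increase = 6,382.5 − 3,112.1 = 3,270.4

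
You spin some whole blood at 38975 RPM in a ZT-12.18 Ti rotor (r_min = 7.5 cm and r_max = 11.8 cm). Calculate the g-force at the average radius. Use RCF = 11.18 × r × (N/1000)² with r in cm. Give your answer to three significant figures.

r_avg = (7.5 + 11.8) / 2 = 9.65 cm
RCF = 11.18 × 9.65 × (38.975)² = 11.18 × 9.65 × 1,519.050625 ≈ 163,885.8 × g

≈ 164000 ×g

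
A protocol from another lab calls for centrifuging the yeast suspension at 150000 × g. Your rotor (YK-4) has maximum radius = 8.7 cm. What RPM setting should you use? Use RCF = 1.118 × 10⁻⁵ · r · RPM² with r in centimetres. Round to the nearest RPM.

150,000 = 1.118 × 10⁻⁵ × 8.7 × N²
N² = 150,000 / (9.7266 × 10⁻⁵) = 1,542,162,729
N ≈ √1,542,162,729 ≈ 39,270.4

N ≈ 39270 RPM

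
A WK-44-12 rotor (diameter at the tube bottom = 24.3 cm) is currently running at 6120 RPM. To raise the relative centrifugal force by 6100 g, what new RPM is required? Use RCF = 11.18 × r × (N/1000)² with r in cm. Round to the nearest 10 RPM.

r = 24.3 / 2 = 12.15 cm
Current RCF = 11.18 × 12.15 × (6.12)² = 11.18 × 12.15 × 37.4544 ≈ 5,087.7 × g
Target RCF = 5,087.7 + 6,100 = 11,187.7 × g
(N/1000)² = 11,187.7 / 135.837 = 82.36121
N = 1000 × √82.36121 ≈ 9,075.3

≈ 9080 RPM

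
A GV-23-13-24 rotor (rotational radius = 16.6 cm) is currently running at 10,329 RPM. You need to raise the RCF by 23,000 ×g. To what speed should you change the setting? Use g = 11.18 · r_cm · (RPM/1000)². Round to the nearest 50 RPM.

≈ 15200 RPM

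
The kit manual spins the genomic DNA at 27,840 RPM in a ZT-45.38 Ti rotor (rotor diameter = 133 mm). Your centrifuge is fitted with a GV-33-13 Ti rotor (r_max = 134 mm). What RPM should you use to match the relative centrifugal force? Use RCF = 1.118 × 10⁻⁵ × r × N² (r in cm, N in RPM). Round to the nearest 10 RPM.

≈ 19610 RPM

Original rotor: r = 133 mm / 2 = 66.5 mm = 6.65 cm
RCF = 1.118 × 10⁻⁵ × r × N²
RCF_original = 1.118 × 10⁻⁵ × 6.65 × (27840)² = 1.118 × 10⁻⁵ × 6.65 × 775,065,600 ≈ 57,623.8 × g
Your rotor: r = 134 mm = 13.4 cm
57,623.8 = 1.118 × 10⁻⁵ × 13.4 × N²
N² = 57,623.8 / (14.9812 × 10⁻⁵) = 384,640,750
N ≈ √384,640,750 ≈ 19,612.3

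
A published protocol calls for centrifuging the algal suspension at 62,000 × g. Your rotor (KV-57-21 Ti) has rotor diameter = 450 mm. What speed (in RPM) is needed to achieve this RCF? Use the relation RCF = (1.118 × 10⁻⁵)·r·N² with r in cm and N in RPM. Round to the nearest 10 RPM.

≈ 15700 RPM

r = 450 mm / 2 = 225 mm = 22.5 cm
62,000 = 1.118 × 10⁻⁵ × 22.5 × N²
N² = 62,000 / (25.155 × 10⁻⁵) = 246,471,874
N ≈ √246,471,874 ≈ 15,699.4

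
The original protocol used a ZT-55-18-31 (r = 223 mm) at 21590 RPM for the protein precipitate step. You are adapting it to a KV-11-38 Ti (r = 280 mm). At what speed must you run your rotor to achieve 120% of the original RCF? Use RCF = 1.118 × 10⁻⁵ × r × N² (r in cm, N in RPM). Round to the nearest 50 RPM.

≈ 21100 RPM

Original rotor: r = 223 mm = 22.3 cm
RCF_original = 1.118 × 10⁻⁵ × 22.3 × (21590)² = 1.118 × 10⁻⁵ × 22.3 × 466,128,100 ≈ 116,212.3 × g
Target RCF = 1.2 × 116,212.3 ≈ 139,454.8 × g
Your rotor: r = 280 mm = 28.0 cm
139,454.8 = 1.118 × 10⁻⁵ × 28 × N²
N² = 139,454.8 / (31.304 × 10⁻⁵) = 445,485,561
N ≈ √445,485,561 ≈ 21,106.5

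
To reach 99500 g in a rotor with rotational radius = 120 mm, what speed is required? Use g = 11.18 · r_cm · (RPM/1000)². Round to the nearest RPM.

N ≈ 27233 RPM

r = 120 mm = 12.0 cm
RCF = 11.18 × r × (N/1000)²
99,500 = 11.18 × 12 × (N/1000)²
(N/1000)² = 99,500 / 134.16 = 741.6518
N = 1000 × √741.6518 ≈ 27,233.3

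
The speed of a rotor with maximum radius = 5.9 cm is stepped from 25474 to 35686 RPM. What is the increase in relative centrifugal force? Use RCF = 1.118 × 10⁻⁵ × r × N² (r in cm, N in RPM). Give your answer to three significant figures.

≈ 41200 × g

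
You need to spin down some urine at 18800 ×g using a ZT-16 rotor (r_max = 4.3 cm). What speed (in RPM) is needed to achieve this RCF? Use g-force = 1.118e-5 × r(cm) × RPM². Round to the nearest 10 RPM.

19780 RPM

RCF = 1.118 × 10⁻⁵ × r × N²
18,800 = 1.118 × 10⁻⁵ × 4.3 × N²
N² = 18,800 / (4.8074 × 10⁻⁵) = 391,063,777
N ≈ √391,063,777 ≈ 19,775.3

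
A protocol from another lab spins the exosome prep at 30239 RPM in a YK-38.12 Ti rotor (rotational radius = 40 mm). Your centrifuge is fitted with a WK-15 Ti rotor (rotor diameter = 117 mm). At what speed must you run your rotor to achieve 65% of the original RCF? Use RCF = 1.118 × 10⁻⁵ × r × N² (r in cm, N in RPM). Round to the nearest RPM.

Original rotor: r = 40 mm = 4.0 cm
RCF_original = 1.118 × 10⁻⁵ × 4 × (30239)² = 1.118 × 10⁻⁵ × 4 × 914,397,121 ≈ 40,891.8 × g
Target RCF = 0.65 × 40,891.8 ≈ 26,579.7 × g
Your rotor: r = 117 mm / 2 = 58.5 mm = 5.85 cm
26,579.7 = 1.118 × 10⁻⁵ × 5.85 × N²
N² = 26,579.7 / (6.5403 × 10⁻⁵) = 406,398,789
N ≈ √406,398,789 ≈ 20,159.3

≈ 20159 RPM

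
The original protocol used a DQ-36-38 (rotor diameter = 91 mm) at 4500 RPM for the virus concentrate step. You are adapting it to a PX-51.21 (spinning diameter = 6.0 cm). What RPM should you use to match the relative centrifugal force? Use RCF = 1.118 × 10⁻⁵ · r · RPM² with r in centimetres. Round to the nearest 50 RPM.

≈ 5550 RPM

Original rotor: r = 91 mm / 2 = 45.5 mm = 4.55 cm
RCF = 1.118 × 10⁻⁵ × r × N²
RCF_original = 1.118 × 10⁻⁵ × 4.55 × (4500)² = 1.118 × 10⁻⁵ × 4.55 × 20,250,000 ≈ 1,030.1 × g
Your rotor: r = 6.0 / 2 = 3 cm
1,030.1 = 1.118 × 10⁻⁵ × 3 × N²
N² = 1,030.1 / (3.354 × 10⁻⁵) = 30,712,582
N ≈ √30,712,582 ≈ 5,541.9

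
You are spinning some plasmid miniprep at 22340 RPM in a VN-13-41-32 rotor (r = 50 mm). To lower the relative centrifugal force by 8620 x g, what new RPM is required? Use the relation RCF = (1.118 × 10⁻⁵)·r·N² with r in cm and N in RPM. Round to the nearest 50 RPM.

r = 50 mm = 5.0 cm
Current RCF = 1.118 × 10⁻⁵ × 5 × (22340)² = 1.118 × 10⁻⁵ × 5 × 499,075,600 ≈ 27,898.3 × g
Target RCF = 27,898.3 − 8,620 = 19,278.3 × g
N² = 19,278.3 / (5.59 × 10⁻⁵) = 344,871,199
N ≈ √344,871,199 ≈ 18,570.7

18550 RPM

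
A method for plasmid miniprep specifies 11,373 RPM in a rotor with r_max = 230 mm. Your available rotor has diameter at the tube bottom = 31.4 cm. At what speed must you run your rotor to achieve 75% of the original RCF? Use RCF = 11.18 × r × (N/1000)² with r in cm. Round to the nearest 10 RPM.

≈ 11920 RPM

Original rotor: r = 230 mm = 23.0 cm
RCF = 11.18 × r × (N/1000)²
RCF_original = 11.18 × 23 × (11.373)² = 11.18 × 23 × 129.345129 ≈ 33,259.8 × g
Target RCF = 0.75 × 33,259.8 ≈ 24,944.9 × g
Your rotor: r = 31.4 / 2 = 15.7 cm
24,944.9 = 11.18 × 15.7 × (N/1000)²
(N/1000)² = 24,944.9 / 175.526 = 142.1151
N = 1000 × √142.1151 ≈ 11,921.2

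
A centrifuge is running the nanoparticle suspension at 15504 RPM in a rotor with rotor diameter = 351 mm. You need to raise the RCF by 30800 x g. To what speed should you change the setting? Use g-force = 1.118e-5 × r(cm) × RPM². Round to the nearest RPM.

≈ 19934 RPM

r = 351 mm / 2 = 175.5 mm = 17.55 cm
Current RCF = 1.118 × 10⁻⁵ × 17.55 × (15504)² = 1.118 × 10⁻⁵ × 17.55 × 240,374,016 ≈ 47,163.5 × g
Target RCF = 47,163.5 + 30,800 = 77,963.5 × g
N² = 77,963.5 / (19.6209 × 10⁻⁵) = 397,349,255
N ≈ √397,349,255 ≈ 19,933.6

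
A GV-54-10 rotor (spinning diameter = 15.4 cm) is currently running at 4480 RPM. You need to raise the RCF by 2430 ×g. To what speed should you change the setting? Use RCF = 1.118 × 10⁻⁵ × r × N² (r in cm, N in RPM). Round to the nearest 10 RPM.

≈ 6950 RPM

r = 15.4 / 2 = 7.7 cm
Current RCF = 1.118 × 10⁻⁵ × 7.7 × (4480)² = 1.118 × 10⁻⁵ × 7.7 × 20,070,400 ≈ 1,727.8 × g
Target RCF = 1,727.8 + 2,430 = 4,157.8 × g
N² = 4,157.8 / (8.6086 × 10⁻⁵) = 48,298,213
N ≈ √48,298,213 ≈ 6,949.7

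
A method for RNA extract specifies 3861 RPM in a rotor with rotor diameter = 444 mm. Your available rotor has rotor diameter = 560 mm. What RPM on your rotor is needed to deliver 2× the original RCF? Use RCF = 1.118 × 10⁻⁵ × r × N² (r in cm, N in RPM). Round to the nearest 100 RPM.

≈ 4900 RPM

Original rotor: r = 444 mm / 2 = 222 mm = 22.2 cm
RCF = 1.118 × 10⁻⁵ × r × N²
RCF_original = 1.118 × 10⁻⁵ × 22.2 × (3861)² = 1.118 × 10⁻⁵ × 22.2 × 14,907,321 ≈ 3,699.9 × g
Target RCF = 2 × 3,699.9 ≈ 7,399.8 × g
Your rotor: r = 560 mm / 2 = 280 mm = 28 cm
7,399.8 = 1.118 × 10⁻⁵ × 28 × N²
N² = 7,399.8 / (31.304 × 10⁻⁵) = 23,638,513
N ≈ √23,638,513 ≈ 4,861.9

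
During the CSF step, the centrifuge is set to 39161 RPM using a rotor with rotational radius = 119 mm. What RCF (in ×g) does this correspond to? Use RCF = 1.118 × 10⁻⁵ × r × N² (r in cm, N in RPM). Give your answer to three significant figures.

r = 119 mm = 11.9 cm
RCF = 1.118 × 10⁻⁵ × r × N²
RCF = 1.118 × 10⁻⁵ × 11.9 × (39161)² = 1.118 × 10⁻⁵ × 11.9 × 1,533,583,921 ≈ 204,031.1 × g

204000 ×g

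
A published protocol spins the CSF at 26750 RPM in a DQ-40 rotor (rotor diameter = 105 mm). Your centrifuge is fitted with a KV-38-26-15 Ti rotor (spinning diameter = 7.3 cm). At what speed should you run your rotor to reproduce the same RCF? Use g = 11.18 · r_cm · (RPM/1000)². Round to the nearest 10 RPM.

Original rotor: r = 105 mm / 2 = 52.5 mm = 5.25 cm
RCF_original = 11.18 × 5.25 × (26.75)² = 11.18 × 5.25 × 715.5625 ≈ 41,999.9 × g
Your rotor: r = 7.3 / 2 = 3.65 cm
41,999.9 = 11.18 × 3.65 × (N/1000)²
(N/1000)² = 41,999.9 / 40.807 = 1029.233
N = 1000 × √1029.233 ≈ 32,081.7

32080 RPM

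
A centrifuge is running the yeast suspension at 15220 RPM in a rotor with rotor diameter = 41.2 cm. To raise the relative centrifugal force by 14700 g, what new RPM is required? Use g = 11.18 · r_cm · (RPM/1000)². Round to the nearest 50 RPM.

N₂ ≈ 17200 RPM

r = 41.2 / 2 = 20.6 cm
Current RCF = 11.18 × 20.6 × (15.22)² = 11.18 × 20.6 × 231.6484 ≈ 53,350.5 × g
Target RCF = 53,350.5 + 14,700 = 68,050.5 × g
(N/1000)² = 68,050.5 / 230.308 = 295.4761
N = 1000 × √295.4761 ≈ 17,189.4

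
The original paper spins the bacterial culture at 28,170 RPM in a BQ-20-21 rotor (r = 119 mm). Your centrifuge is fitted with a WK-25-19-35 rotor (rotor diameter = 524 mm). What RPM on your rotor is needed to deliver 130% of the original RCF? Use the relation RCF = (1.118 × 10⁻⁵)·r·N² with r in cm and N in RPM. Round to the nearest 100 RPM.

≈ 21600 RPM

Original rotor: r = 119 mm = 11.9 cm
RCF_original = 1.118 × 10⁻⁵ × 11.9 × (28170)² = 1.118 × 10⁻⁵ × 11.9 × 793,548,900 ≈ 105,575.3 × g
Target RCF = 1.3 × 105,575.3 ≈ 137,247.9 × g
Your rotor: r = 524 mm / 2 = 262 mm = 26.2 cm
137,247.9 = 1.118 × 10⁻⁵ × 26.2 × N²
N² = 137,247.9 / (29.2916 × 10⁻⁵) = 468,557,197
N ≈ √468,557,197 ≈ 21,646.2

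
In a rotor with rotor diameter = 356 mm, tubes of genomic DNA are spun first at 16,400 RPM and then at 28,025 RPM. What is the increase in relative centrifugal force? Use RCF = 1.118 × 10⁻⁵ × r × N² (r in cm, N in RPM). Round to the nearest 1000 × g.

≈ 103000 g

r = 356 mm / 2 = 178 mm = 17.8 cm
RCF₁ = 1.118 × 10⁻⁵ × 17.8 × (16400)² = 1.118 × 10⁻⁵ × 17.8 × 268,960,000 ≈ 53,524.1 × g
RCF₂ = 1.118 × 10⁻⁵ × 17.8 × (28025)² = 1.118 × 10⁻⁵ × 17.8 × 785,400,625 ≈ 156,297.9 × g
Increase = 156,297.9 − 53,524.1 = 102,773.8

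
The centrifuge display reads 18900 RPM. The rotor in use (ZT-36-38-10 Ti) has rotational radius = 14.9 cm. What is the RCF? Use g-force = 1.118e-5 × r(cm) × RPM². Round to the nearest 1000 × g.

RCF ≈ 60000 x g

RCF = 1.118 × 10⁻⁵ × r × N²
RCF = 1.118 × 10⁻⁵ × 14.9 × (18900)² = 1.118 × 10⁻⁵ × 14.9 × 357,210,000 ≈ 59,504.8 × g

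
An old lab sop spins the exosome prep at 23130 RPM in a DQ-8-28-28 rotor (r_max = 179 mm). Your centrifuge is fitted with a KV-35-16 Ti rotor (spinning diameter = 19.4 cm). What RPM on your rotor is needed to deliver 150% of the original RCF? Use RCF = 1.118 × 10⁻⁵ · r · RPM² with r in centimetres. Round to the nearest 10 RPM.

≈ 38480 RPM

Original rotor: r = 179 mm = 17.9 cm
RCF_original = 1.118 × 10⁻⁵ × 17.9 × (23130)² = 1.118 × 10⁻⁵ × 17.9 × 534,996,900 ≈ 107,064.6 × g
Target RCF = 1.5 × 107,064.6 ≈ 160,596.9 × g
Your rotor: r = 19.4 / 2 = 9.7 cm
160,596.9 = 1.118 × 10⁻⁵ × 9.7 × N²
N² = 160,596.9 / (10.8446 × 10⁻⁵) = 1,480,892,795
N ≈ √1,480,892,795 ≈ 38,482.4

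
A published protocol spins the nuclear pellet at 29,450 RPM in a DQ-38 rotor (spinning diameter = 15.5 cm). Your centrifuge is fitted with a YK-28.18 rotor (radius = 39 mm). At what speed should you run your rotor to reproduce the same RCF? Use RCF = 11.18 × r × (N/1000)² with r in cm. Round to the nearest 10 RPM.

Original rotor: r = 15.5 / 2 = 7.75 cm
RCF = 11.18 × r × (N/1000)²
RCF_original = 11.18 × 7.75 × (29.45)² = 11.18 × 7.75 × 867.3025 ≈ 75,147.4 × g
Your rotor: r = 39 mm = 3.9 cm
75,147.4 = 11.18 × 3.9 × (N/1000)²
(N/1000)² = 75,147.4 / 43.602 = 1723.485
N = 1000 × √1723.485 ≈ 41,514.9

41510 RPM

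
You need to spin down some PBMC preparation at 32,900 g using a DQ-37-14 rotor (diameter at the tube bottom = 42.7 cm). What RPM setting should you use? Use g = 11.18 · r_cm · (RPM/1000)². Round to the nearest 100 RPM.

11700 RPM

r = 42.7 / 2 = 21.35 cm
32,900 = 11.18 × 21.35 × (N/1000)²
(N/1000)² = 32,900 / 238.693 = 137.834
N = 1000 × √137.834 ≈ 11,740.3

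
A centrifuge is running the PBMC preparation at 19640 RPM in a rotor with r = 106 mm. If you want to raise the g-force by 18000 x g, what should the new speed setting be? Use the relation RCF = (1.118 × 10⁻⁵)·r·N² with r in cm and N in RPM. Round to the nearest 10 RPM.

r = 106 mm = 10.6 cm
Current RCF = 1.118 × 10⁻⁵ × 10.6 × (19640)² = 1.118 × 10⁻⁵ × 10.6 × 385,729,600 ≈ 45,712 × g
Target RCF = 45,712 + 18,000 = 63,712 × g
N² = 63,712 / (11.8508 × 10⁻⁵) = 537,617,714
N ≈ √537,617,714 ≈ 23,186.6

N₂ ≈ 23190 RPM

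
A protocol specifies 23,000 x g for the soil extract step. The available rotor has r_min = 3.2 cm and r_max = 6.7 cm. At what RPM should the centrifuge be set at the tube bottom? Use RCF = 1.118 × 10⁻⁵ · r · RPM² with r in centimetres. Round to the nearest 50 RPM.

Use r_max = 6.7 cm.
23,000 = 1.118 × 10⁻⁵ × 6.7 × N²
N² = 23,000 / (7.4906 × 10⁻⁵) = 307,051,505
N ≈ √307,051,505 ≈ 17,522.9

17500 RPM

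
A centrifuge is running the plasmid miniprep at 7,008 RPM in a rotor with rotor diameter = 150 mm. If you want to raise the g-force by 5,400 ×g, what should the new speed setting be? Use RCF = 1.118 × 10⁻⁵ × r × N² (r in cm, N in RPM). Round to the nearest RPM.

10654 RPM

r = 150 mm / 2 = 75 mm = 7.5 cm
Current RCF = 1.118 × 10⁻⁵ × 7.5 × (7008)² = 1.118 × 10⁻⁵ × 7.5 × 49,112,064 ≈ 4,118 × g
Target RCF = 4,118 + 5,400 = 9,518 × g
N² = 9,518 / (8.385 × 10⁻⁵) = 113,512,224
N ≈ √113,512,224 ≈ 10,654.2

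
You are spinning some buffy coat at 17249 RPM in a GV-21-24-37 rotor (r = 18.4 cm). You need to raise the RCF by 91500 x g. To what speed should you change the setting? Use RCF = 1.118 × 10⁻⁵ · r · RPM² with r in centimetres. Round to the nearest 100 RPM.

27200 RPM

Current RCF = 1.118 × 10⁻⁵ × 18.4 × (17249)² = 1.118 × 10⁻⁵ × 18.4 × 297,528,001 ≈ 61,205.1 × g
Target RCF = 61,205.1 + 91,500 = 152,705.1 × g
N² = 152,705.1 / (20.5712 × 10⁻⁵) = 742,324,706
N ≈ √742,324,706 ≈ 27,245.6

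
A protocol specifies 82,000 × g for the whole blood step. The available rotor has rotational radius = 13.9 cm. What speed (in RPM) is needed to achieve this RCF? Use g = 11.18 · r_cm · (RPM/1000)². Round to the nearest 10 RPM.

82,000 = 11.18 × 13.9 × (N/1000)²
(N/1000)² = 82,000 / 155.402 = 527.6637
N = 1000 × √527.6637 ≈ 22,970.9

≈ 22970 RPM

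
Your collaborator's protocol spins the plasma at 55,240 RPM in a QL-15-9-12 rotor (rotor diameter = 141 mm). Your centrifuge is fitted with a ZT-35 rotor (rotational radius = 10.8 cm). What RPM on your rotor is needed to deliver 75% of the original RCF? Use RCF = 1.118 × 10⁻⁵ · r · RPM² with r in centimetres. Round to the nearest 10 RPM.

Original rotor: r = 141 mm / 2 = 70.5 mm = 7.05 cm
RCF_original = 1.118 × 10⁻⁵ × 7.05 × (55240)² = 1.118 × 10⁻⁵ × 7.05 × 3,051,457,600 ≈ 240,512.8 × g
Target RCF = 0.75 × 240,512.8 ≈ 180,384.6 × g
180,384.6 = 1.118 × 10⁻⁵ × 10.8 × N²
N² = 180,384.6 / (12.0744 × 10⁻⁵) = 1,493,942,556
N ≈ √1,493,942,556 ≈ 38,651.6

≈ 38650 RPM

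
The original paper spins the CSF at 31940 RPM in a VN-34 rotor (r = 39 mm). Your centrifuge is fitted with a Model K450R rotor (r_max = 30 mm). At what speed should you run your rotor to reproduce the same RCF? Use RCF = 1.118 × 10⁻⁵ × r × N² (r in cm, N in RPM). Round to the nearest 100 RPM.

36400 RPM

Original rotor: r = 39 mm = 3.9 cm
RCF_original = 1.118 × 10⁻⁵ × 3.9 × (31940)² = 1.118 × 10⁻⁵ × 3.9 × 1,020,163,600 ≈ 44,481.2 × g
Your rotor: r = 30 mm = 3.0 cm
44,481.2 = 1.118 × 10⁻⁵ × 3 × N²
N² = 44,481.2 / (3.354 × 10⁻⁵) = 1,326,213,476
N ≈ √1,326,213,476 ≈ 36,417.2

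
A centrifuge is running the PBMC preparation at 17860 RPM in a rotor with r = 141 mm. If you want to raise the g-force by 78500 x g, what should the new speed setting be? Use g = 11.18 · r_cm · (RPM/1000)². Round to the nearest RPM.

≈ 28582 RPM

r = 141 mm = 14.1 cm
Current RCF = 11.18 × 14.1 × (17.86)² = 11.18 × 14.1 × 318.9796 ≈ 50,283.3 × g
Target RCF = 50,283.3 + 78,500 = 128,783.3 × g
(N/1000)² = 128,783.3 / 157.638 = 816.9559
N = 1000 × √816.9559 ≈ 28,582.4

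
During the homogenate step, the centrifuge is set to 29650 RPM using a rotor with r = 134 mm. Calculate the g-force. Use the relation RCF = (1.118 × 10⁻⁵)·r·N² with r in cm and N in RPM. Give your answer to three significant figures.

132000 g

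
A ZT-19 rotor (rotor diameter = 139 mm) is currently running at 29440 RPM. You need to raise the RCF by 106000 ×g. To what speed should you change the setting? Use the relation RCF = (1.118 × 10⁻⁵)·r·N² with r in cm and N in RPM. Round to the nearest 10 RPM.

47230 RPM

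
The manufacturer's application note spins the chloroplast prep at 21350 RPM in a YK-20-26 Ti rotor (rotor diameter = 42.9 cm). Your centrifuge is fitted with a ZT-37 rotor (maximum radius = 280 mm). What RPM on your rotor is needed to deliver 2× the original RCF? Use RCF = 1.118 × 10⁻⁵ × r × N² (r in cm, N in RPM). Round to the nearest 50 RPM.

Original rotor: r = 42.9 / 2 = 21.45 cm
RCF_original = 1.118 × 10⁻⁵ × 21.45 × (21350)² = 1.118 × 10⁻⁵ × 21.45 × 455,822,500 ≈ 109,311.2 × g
Target RCF = 2 × 109,311.2 ≈ 218,622.4 × g
Your rotor: r = 280 mm = 28.0 cm
218,622.4 = 1.118 × 10⁻⁵ × 28 × N²
N² = 218,622.4 / (31.304 × 10⁻⁵) = 698,384,871
N ≈ √698,384,871 ≈ 26,427.0

≈ 26450 RPM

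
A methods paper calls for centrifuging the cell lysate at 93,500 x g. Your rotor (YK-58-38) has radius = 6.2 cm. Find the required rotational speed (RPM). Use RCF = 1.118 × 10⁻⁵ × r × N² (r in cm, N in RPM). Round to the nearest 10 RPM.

N ≈ 36730 RPM

93,500 = 1.118 × 10⁻⁵ × 6.2 × N²
N² = 93,500 / (6.9316 × 10⁻⁵) = 1,348,894,916
N ≈ √1,348,894,916 ≈ 36,727.3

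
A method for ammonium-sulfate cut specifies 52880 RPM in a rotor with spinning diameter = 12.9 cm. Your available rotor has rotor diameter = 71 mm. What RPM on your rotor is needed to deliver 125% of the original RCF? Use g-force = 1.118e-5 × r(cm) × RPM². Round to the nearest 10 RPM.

≈ 79690 RPM

Original rotor: r = 12.9 / 2 = 6.45 cm
RCF = 1.118 × 10⁻⁵ × r × N²
RCF_original = 1.118 × 10⁻⁵ × 6.45 × (52880)² = 1.118 × 10⁻⁵ × 6.45 × 2,796,294,400 ≈ 201,643.6 × g
Target RCF = 1.25 × 201,643.6 ≈ 252,054.5 × g
Your rotor: r = 71 mm / 2 = 35.5 mm = 3.55 cm
252,054.5 = 1.118 × 10⁻⁵ × 3.55 × N²
N² = 252,054.5 / (3.9689 × 10⁻⁵) = 6,350,739,500
N ≈ √6,350,739,500 ≈ 79,691.5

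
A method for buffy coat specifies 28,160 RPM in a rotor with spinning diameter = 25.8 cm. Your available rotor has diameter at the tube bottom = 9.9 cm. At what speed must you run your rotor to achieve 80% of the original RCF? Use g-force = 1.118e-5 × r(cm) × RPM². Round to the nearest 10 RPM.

40660 RPM

Original rotor: r = 25.8 / 2 = 12.9 cm
RCF_original = 1.118 × 10⁻⁵ × 12.9 × (28160)² = 1.118 × 10⁻⁵ × 12.9 × 792,985,600 ≈ 114,366 × g
Target RCF = 0.8 × 114,366 ≈ 91,492.8 × g
Your rotor: r = 9.9 / 2 = 4.95 cm
91,492.8 = 1.118 × 10⁻⁵ × 4.95 × N²
N² = 91,492.8 / (5.5341 × 10⁻⁵) = 1,653,255,272
N ≈ √1,653,255,272 ≈ 40,660.2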